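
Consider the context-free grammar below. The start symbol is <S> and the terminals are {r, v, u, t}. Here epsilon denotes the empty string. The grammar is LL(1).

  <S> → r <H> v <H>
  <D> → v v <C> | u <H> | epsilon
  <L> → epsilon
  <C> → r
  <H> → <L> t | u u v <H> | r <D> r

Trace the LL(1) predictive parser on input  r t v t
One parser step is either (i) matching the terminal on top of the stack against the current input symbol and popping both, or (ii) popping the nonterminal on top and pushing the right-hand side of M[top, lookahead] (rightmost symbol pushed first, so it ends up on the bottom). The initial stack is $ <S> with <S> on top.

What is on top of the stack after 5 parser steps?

     Stack          Input      Action
  1  $ <S>          r t v t $  expand <S> → r <H> v <H>
  2  $ <H> v <H> r  r t v t $  match r
  3  $ <H> v <H>    t v t $    expand <H> → <L> t
  4  $ <H> v t <L>  t v t $    expand <L> → epsilon
  5  $ <H> v t      t v t $    match t
Stack after step 5: $ <H> v (top = v).

v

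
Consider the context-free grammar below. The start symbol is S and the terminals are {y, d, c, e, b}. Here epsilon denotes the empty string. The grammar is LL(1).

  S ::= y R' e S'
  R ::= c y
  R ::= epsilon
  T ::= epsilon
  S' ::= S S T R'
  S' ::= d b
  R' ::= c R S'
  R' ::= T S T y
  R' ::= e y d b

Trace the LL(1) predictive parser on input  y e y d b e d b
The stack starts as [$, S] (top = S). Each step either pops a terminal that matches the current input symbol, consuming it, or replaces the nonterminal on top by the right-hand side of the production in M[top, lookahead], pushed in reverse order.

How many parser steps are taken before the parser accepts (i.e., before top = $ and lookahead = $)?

11

step 1: stack=$ S  input=y e y d b e d b $  — expand S ::= y R' e S'
step 2: stack=$ S' e R' y  input=y e y d b e d b $  — match y
step 3: stack=$ S' e R'  input=e y d b e d b $  — expand R' ::= e y d b
step 4: stack=$ S' e b d y e  input=e y d b e d b $  — match e
step 5: stack=$ S' e b d y  input=y d b e d b $  — match y
step 6: stack=$ S' e b d  input=d b e d b $  — match d
step 7: stack=$ S' e b  input=b e d b $  — match b
step 8: stack=$ S' e  input=e d b $  — match e
step 9: stack=$ S'  input=d b $  — expand S' ::= d b
step 10: stack=$ b d  input=d b $  — match d
step 11: stack=$ b  input=b $  — match b
Accept reached after 11 steps.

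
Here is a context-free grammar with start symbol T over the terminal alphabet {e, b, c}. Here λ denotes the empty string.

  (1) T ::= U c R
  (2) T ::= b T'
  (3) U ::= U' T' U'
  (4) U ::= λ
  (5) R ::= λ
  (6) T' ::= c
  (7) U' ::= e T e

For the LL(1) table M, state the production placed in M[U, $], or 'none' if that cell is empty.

none

FIRST(R): from R::=λ we get {λ}. So FIRST(R) = {λ}.
FIRST(T'): from T'::=c we get {c}. So FIRST(T') = {c}.
FIRST(U'): from U'::=e T e we get {e}. So FIRST(U') = {e}.
FIRST(U): from U::=U' T' U' we get {e}; from U::=λ we get {λ}. So FIRST(U) = {λ, e}.
FIRST(T): from T::=U c R we get {c, e}; from T::=b T' we get {b}. So FIRST(T) = {b, c, e}.
FOLLOW(T) includes $ since T is the start symbol.
FOLLOW(U): in T::=U c R, U is followed by c R with FIRST {c}. Thus FOLLOW(U) = {c}.
For U ::= U' T' U': FIRST(U' T' U') = {e}, so it goes in M[U, t] for t ∈ {e}.
For U ::= λ: FIRST(λ) = {λ}, so it goes in M[U, t] for t ∈ {}; since λ ∈ FIRST, also for every t ∈ FOLLOW(U) = {c}.
None of these place a production in M[U, $].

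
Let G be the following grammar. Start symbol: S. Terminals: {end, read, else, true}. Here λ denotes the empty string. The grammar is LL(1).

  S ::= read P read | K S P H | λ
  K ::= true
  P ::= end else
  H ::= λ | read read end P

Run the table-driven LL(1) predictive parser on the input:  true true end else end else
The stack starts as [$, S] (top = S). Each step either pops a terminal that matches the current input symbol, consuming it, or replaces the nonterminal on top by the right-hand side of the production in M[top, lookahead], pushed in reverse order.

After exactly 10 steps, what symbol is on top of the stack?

H

      Stack             Input                          Action
   1  $ S               true true end else end else $  expand S ::= K S P H
   2  $ H P S K         true true end else end else $  expand K ::= true
   3  $ H P S true      true true end else end else $  match true
   4  $ H P S           true end else end else $       expand S ::= K S P H
   5  $ H P H P S K     true end else end else $       expand K ::= true
   6  $ H P H P S true  true end else end else $       match true
   7  $ H P H P S       end else end else $            expand S ::= λ
   8  $ H P H P         end else end else $            expand P ::= end else
   9  $ H P H else end  end else end else $            match end
  10  $ H P H else      else end else $                match else
Stack after step 10: $ H P H (top = H).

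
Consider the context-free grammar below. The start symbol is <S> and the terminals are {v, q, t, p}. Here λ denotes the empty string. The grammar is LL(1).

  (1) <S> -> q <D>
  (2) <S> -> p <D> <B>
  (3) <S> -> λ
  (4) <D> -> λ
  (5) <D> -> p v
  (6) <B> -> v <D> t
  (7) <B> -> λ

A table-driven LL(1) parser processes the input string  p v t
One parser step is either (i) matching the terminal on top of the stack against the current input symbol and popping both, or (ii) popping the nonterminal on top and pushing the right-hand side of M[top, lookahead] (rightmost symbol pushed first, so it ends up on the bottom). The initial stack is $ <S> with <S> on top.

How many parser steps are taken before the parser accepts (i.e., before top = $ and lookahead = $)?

7

     Stack        Input    Action
  1  $ <S>        p v t $  expand <S> -> p <D> <B>
  2  $ <B> <D> p  p v t $  match p
  3  $ <B> <D>    v t $    expand <D> -> λ
  4  $ <B>        v t $    expand <B> -> v <D> t
  5  $ t <D> v    v t $    match v
  6  $ t <D>      t $      expand <D> -> λ
  7  $ t          t $      match t
Accept reached after 7 steps.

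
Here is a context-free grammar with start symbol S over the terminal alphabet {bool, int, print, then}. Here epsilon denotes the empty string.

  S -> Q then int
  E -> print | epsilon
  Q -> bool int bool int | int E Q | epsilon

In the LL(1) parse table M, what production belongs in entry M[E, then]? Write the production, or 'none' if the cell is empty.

E -> epsilon

FIRST(E): from E->print we get {print}; from E->epsilon we get {epsilon}. So FIRST(E) = {epsilon, print}.
FIRST(Q): from Q->bool int bool int we get {bool}; from Q->int E Q we get {int}; from Q->epsilon we get {epsilon}. So FIRST(Q) = {epsilon, bool, int}.
FIRST(S): from S->Q then int we get {bool, int, then}. So FIRST(S) = {bool, int, then}.
FOLLOW(S) includes $ since S is the start symbol.
FOLLOW(Q): in S->Q then int, Q is followed by then int with FIRST {then}; in Q->int E Q, the suffix after Q is empty (adds nothing new). Thus FOLLOW(Q) = {then}.
FOLLOW(E): in Q->int E Q, E is followed by Q with FIRST {epsilon, bool, int}; in Q->int E Q, the suffix after E is nullable, so FOLLOW(E) ⊇ FOLLOW(Q) = {then}. Thus FOLLOW(E) = {bool, int, then}.
For E -> print: FIRST(print) = {print}, so it goes in M[E, t] for t ∈ {print}.
For E -> epsilon: FIRST(epsilon) = {epsilon}, so it goes in M[E, t] for t ∈ {}; since epsilon ∈ FIRST, also for every t ∈ FOLLOW(E) = {bool, int, then}.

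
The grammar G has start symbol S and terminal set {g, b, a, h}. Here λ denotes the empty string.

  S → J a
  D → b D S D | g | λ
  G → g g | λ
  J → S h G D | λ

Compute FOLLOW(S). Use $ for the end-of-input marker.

FIRST(D): from D→b D S D we get {b}; from D→g we get {g}; from D→λ we get {λ}. So FIRST(D) = {λ, b, g}.
FIRST(G): from G→g g we get {g}; from G→λ we get {λ}. So FIRST(G) = {λ, g}.
FIRST(S): from S→J a we get {a}. So FIRST(S) = {a}.
FIRST(J): from J→S h G D we get {a}; from J→λ we get {λ}. So FIRST(J) = {λ, a}.
FOLLOW(S) includes $ since S is the start symbol.
FOLLOW(J): in S→J a, J is followed by a with FIRST {a}. Thus FOLLOW(J) = {a}.
FOLLOW(D): in D→b D S D (occurrence 1), D is followed by S D with FIRST {a}; in D→b D S D (occurrence 2), the suffix after D is empty (adds nothing new); in J→S h G D, the suffix after D is empty, so FOLLOW(D) ⊇ FOLLOW(J) = {a}. Thus FOLLOW(D) = {a}.
FOLLOW(S): in D→b D S D, S is followed by D with FIRST {λ, b, g}; in D→b D S D, the suffix after S is nullable, so FOLLOW(S) ⊇ FOLLOW(D) = {a}; in J→S h G D, S is followed by h G D with FIRST {h}. Thus FOLLOW(S) = {$, a, b, g, h}.
FOLLOW(G): in J→S h G D, G is followed by D with FIRST {λ, b, g}; in J→S h G D, the suffix after G is nullable, so FOLLOW(G) ⊇ FOLLOW(J) = {a}. Thus FOLLOW(G) = {a, b, g}.

{$, a, b, g, h}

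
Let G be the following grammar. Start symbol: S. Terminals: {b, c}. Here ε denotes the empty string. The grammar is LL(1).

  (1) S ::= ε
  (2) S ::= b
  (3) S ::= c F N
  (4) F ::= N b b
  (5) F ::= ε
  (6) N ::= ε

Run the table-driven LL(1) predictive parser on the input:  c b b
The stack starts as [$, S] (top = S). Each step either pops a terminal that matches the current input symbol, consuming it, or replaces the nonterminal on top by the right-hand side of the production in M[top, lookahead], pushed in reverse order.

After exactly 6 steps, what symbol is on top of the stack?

N

     Stack      Input    Action
  1  $ S        c b b $  expand S ::= c F N
  2  $ N F c    c b b $  match c
  3  $ N F      b b $    expand F ::= N b b
  4  $ N b b N  b b $    expand N ::= ε
  5  $ N b b    b b $    match b
  6  $ N b      b $      match b
Stack after step 6: $ N (top = N).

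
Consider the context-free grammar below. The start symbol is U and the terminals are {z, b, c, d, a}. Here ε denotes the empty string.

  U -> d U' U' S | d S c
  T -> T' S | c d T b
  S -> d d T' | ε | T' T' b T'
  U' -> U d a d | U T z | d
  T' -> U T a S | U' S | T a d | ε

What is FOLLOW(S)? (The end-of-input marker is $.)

FIRST(U): from U->d U' U' S we get {d}; from U->d S c we get {d}. So FIRST(U) = {d}.
FIRST(U'): from U'->U d a d we get {d}; from U'->U T z we get {d}; from U'->d we get {d}. So FIRST(U') = {d}.
FIRST(T): from T->T' S we get {ε, a, b, c, d}; from T->c d T b we get {c}. So FIRST(T) = {ε, a, b, c, d}.
FIRST(T'): from T'->U T a S we get {d}; from T'->U' S we get {d}; from T'->T a d we get {a, b, c, d}; from T'->ε we get {ε}. So FIRST(T') = {ε, a, b, c, d}.
FIRST(S): from S->d d T' we get {d}; from S->ε we get {ε}; from S->T' T' b T' we get {a, b, c, d}. So FIRST(S) = {ε, a, b, c, d}.
FOLLOW(U) includes $ since U is the start symbol.
FOLLOW(U): in U'->U d a d, U is followed by d a d with FIRST {d}; in U'->U T z, U is followed by T z with FIRST {a, b, c, d, z}; in T'->U T a S, U is followed by T a S with FIRST {a, b, c, d}. Thus FOLLOW(U) = {$, a, b, c, d, z}.
FOLLOW(T): in T->c d T b, T is followed by b with FIRST {b}; in U'->U T z, T is followed by z with FIRST {z}; in T'->U T a S, T is followed by a S with FIRST {a}; in T'->T a d, T is followed by a d with FIRST {a}. Thus FOLLOW(T) = {a, b, z}.
FOLLOW(S): in U->d U' U' S, the suffix after S is empty, so FOLLOW(S) ⊇ FOLLOW(U) = {$, a, b, c, d, z}; in U->d S c, S is followed by c with FIRST {c}; in T->T' S, the suffix after S is empty, so FOLLOW(S) ⊇ FOLLOW(T) = {a, b, z}; in T'->U T a S, the suffix after S is empty, so FOLLOW(S) ⊇ FOLLOW(T') = {$, a, b, c, d, z}; in T'->U' S, the suffix after S is empty, so FOLLOW(S) ⊇ FOLLOW(T') = {$, a, b, c, d, z}. Thus FOLLOW(S) = {$, a, b, c, d, z}.
FOLLOW(T'): in T->T' S, T' is followed by S with FIRST {ε, a, b, c, d}; in T->T' S, the suffix after T' is nullable, so FOLLOW(T') ⊇ FOLLOW(T) = {a, b, z}; in S->d d T', the suffix after T' is empty, so FOLLOW(T') ⊇ FOLLOW(S) = {$, a, b, c, d, z}; in S->T' T' b T' (occurrence 1), T' is followed by T' b T' with FIRST {a, b, c, d}; in S->T' T' b T' (occurrence 2), T' is followed by b T' with FIRST {b}; in S->T' T' b T' (occurrence 3), the suffix after T' is empty, so FOLLOW(T') ⊇ FOLLOW(S) = {$, a, b, c, d, z}. Thus FOLLOW(T') = {$, a, b, c, d, z}.
FOLLOW(U'): in U->d U' U' S (occurrence 1), U' is followed by U' S with FIRST {d}; in U->d U' U' S (occurrence 2), U' is followed by S with FIRST {ε, a, b, c, d}; in U->d U' U' S (occurrence 2), the suffix after U' is nullable, so FOLLOW(U') ⊇ FOLLOW(U) = {$, a, b, c, d, z}; in T'->U' S, U' is followed by S with FIRST {ε, a, b, c, d}; in T'->U' S, the suffix after U' is nullable, so FOLLOW(U') ⊇ FOLLOW(T') = {$, a, b, c, d, z}. Thus FOLLOW(U') = {$, a, b, c, d, z}.

{$, a, b, c, d, z}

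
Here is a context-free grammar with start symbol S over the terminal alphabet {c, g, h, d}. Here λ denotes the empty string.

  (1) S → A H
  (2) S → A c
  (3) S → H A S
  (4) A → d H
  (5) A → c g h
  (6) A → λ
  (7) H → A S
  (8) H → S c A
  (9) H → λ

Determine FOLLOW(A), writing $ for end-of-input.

FIRST(A): from A→d H we get {d}; from A→c g h we get {c}; from A→λ we get {λ}. So FIRST(A) = {λ, c, d}.
FIRST(S): from S→A H we get {λ, c, d}; from S→A c we get {c, d}; from S→H A S we get {λ, c, d}. So FIRST(S) = {λ, c, d}.
FIRST(H): from H→A S we get {λ, c, d}; from H→S c A we get {c, d}; from H→λ we get {λ}. So FIRST(H) = {λ, c, d}.
FOLLOW(S) includes $ since S is the start symbol.
FOLLOW(S): in S→H A S, the suffix after S is empty (adds nothing new); in H→A S, the suffix after S is empty, so FOLLOW(S) ⊇ FOLLOW(H) = {$, c, d}; in H→S c A, S is followed by c A with FIRST {c}. Thus FOLLOW(S) = {$, c, d}.
FOLLOW(A): in S→A H, A is followed by H with FIRST {λ, c, d}; in S→A H, the suffix after A is nullable, so FOLLOW(A) ⊇ FOLLOW(S) = {$, c, d}; in S→A c, A is followed by c with FIRST {c}; in S→H A S, A is followed by S with FIRST {λ, c, d}; in S→H A S, the suffix after A is nullable, so FOLLOW(A) ⊇ FOLLOW(S) = {$, c, d}; in H→A S, A is followed by S with FIRST {λ, c, d}; in H→A S, the suffix after A is nullable, so FOLLOW(A) ⊇ FOLLOW(H) = {$, c, d}; in H→S c A, the suffix after A is empty, so FOLLOW(A) ⊇ FOLLOW(H) = {$, c, d}. Thus FOLLOW(A) = {$, c, d}.
FOLLOW(H): in S→A H, the suffix after H is empty, so FOLLOW(H) ⊇ FOLLOW(S) = {$, c, d}; in S→H A S, H is followed by A S with FIRST {λ, c, d}; in S→H A S, the suffix after H is nullable, so FOLLOW(H) ⊇ FOLLOW(S) = {$, c, d}; in A→d H, the suffix after H is empty, so FOLLOW(H) ⊇ FOLLOW(A) = {$, c, d}. Thus FOLLOW(H) = {$, c, d}.

{$, c, d}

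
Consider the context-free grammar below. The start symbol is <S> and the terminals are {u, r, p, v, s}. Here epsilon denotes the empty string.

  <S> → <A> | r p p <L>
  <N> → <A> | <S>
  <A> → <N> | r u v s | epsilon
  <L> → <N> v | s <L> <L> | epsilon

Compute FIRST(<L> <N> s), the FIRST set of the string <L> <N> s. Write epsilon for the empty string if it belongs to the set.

FIRST(<S>) = {epsilon, r}  (via <A>)
FIRST(<N>) = {epsilon, r}  (via <A>, <S>)
FIRST(<A>) = {epsilon, r}  (via <N>)
FIRST(<L>) = {epsilon, r, s, v}  (via <N> v)
FIRST(<L> <N> s): take FIRST of each symbol in turn, carrying on past any symbol whose FIRST contains epsilon; result {r, s, v}.

{r, s, v}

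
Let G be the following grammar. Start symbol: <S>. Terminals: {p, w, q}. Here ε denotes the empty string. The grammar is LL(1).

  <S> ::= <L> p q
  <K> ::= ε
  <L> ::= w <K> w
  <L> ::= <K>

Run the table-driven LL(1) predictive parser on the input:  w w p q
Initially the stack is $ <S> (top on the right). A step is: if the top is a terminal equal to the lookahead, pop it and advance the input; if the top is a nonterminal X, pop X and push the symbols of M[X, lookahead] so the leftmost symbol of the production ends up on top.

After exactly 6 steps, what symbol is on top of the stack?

q

step 1: stack=$ <S>  input=w w p q $  — expand <S> ::= <L> p q
step 2: stack=$ q p <L>  input=w w p q $  — expand <L> ::= w <K> w
step 3: stack=$ q p w <K> w  input=w w p q $  — match w
step 4: stack=$ q p w <K>  input=w p q $  — expand <K> ::= ε
step 5: stack=$ q p w  input=w p q $  — match w
step 6: stack=$ q p  input=p q $  — match p
Stack after step 6: $ q (top = q).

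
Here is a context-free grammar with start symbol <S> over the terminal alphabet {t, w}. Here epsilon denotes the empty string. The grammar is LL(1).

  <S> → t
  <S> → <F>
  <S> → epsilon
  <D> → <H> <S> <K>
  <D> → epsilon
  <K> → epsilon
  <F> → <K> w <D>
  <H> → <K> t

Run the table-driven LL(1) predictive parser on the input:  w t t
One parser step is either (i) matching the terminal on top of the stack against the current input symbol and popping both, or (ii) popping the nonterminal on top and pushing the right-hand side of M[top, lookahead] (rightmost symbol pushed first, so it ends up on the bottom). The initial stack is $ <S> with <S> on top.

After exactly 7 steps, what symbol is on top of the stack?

t

step 1: stack=$ <S>  input=w t t $  — expand <S> → <F>
step 2: stack=$ <F>  input=w t t $  — expand <F> → <K> w <D>
step 3: stack=$ <D> w <K>  input=w t t $  — expand <K> → epsilon
step 4: stack=$ <D> w  input=w t t $  — match w
step 5: stack=$ <D>  input=t t $  — expand <D> → <H> <S> <K>
step 6: stack=$ <K> <S> <H>  input=t t $  — expand <H> → <K> t
step 7: stack=$ <K> <S> t <K>  input=t t $  — expand <K> → epsilon
Stack after step 7: $ <K> <S> t (top = t).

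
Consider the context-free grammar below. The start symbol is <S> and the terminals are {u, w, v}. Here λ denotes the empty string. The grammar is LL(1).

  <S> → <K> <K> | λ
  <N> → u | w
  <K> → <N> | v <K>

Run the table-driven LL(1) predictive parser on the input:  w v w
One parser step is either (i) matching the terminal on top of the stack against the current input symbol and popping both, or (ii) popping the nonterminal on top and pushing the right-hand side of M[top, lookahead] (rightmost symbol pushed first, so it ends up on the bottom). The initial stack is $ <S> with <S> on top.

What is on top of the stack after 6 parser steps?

<K>

step 1: stack=$ <S>  input=w v w $  — expand <S> → <K> <K>
step 2: stack=$ <K> <K>  input=w v w $  — expand <K> → <N>
step 3: stack=$ <K> <N>  input=w v w $  — expand <N> → w
step 4: stack=$ <K> w  input=w v w $  — match w
step 5: stack=$ <K>  input=v w $  — expand <K> → v <K>
step 6: stack=$ <K> v  input=v w $  — match v
Stack after step 6: $ <K> (top = <K>).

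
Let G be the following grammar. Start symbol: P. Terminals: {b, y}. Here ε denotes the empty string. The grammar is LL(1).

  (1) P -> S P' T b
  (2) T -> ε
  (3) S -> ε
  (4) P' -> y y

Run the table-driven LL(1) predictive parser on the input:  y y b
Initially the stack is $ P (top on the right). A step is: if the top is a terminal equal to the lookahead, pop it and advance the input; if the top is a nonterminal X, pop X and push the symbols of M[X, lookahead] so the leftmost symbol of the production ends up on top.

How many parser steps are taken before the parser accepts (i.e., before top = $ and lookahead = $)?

     Stack       Input    Action
  1  $ P         y y b $  expand P -> S P' T b
  2  $ b T P' S  y y b $  expand S -> ε
  3  $ b T P'    y y b $  expand P' -> y y
  4  $ b T y y   y y b $  match y
  5  $ b T y     y b $    match y
  6  $ b T       b $      expand T -> ε
  7  $ b         b $      match b
Accept reached after 7 steps.

7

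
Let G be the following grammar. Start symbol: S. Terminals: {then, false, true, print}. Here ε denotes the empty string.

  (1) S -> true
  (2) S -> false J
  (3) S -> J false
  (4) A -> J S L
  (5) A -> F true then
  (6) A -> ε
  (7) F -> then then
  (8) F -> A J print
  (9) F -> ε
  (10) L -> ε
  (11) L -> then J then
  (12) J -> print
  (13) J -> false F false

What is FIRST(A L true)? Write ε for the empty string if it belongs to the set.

{false, print, then, true}

FIRST(L): from L->ε we get {ε}; from L->then J then we get {then}. So FIRST(L) = {ε, then}.
FIRST(J): from J->print we get {print}; from J->false F false we get {false}. So FIRST(J) = {false, print}.
FIRST(S): from S->true we get {true}; from S->false J we get {false}; from S->J false we get {false, print}. So FIRST(S) = {false, print, true}.
FIRST(A): from A->J S L we get {false, print}; from A->F true then we get {false, print, then, true}; from A->ε we get {ε}. So FIRST(A) = {ε, false, print, then, true}.
FIRST(F): from F->then then we get {then}; from F->A J print we get {false, print, then, true}; from F->ε we get {ε}. So FIRST(F) = {ε, false, print, then, true}.
FIRST(A L true): take FIRST of each symbol in turn, carrying on past any symbol whose FIRST contains ε; result {false, print, then, true}.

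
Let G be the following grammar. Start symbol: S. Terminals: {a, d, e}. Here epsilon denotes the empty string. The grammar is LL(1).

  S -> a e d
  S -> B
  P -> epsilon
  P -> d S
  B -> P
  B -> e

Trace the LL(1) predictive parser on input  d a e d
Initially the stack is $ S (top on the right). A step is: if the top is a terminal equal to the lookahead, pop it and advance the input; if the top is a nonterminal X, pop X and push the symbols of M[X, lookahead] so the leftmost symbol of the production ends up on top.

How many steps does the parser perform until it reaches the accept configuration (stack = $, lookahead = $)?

8

     Stack    Input      Action
  1  $ S      d a e d $  expand S -> B
  2  $ B      d a e d $  expand B -> P
  3  $ P      d a e d $  expand P -> d S
  4  $ S d    d a e d $  match d
  5  $ S      a e d $    expand S -> a e d
  6  $ d e a  a e d $    match a
  7  $ d e    e d $      match e
  8  $ d      d $        match d
Accept reached after 8 steps.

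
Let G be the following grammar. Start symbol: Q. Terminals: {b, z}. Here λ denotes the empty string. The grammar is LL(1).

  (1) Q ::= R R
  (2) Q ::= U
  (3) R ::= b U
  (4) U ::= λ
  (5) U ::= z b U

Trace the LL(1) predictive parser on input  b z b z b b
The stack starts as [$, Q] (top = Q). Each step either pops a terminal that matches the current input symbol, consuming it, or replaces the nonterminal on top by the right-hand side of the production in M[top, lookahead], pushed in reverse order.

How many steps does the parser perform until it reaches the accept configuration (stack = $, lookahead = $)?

13

step 1: stack=$ Q  input=b z b z b b $  — expand Q ::= R R
step 2: stack=$ R R  input=b z b z b b $  — expand R ::= b U
step 3: stack=$ R U b  input=b z b z b b $  — match b
step 4: stack=$ R U  input=z b z b b $  — expand U ::= z b U
step 5: stack=$ R U b z  input=z b z b b $  — match z
step 6: stack=$ R U b  input=b z b b $  — match b
step 7: stack=$ R U  input=z b b $  — expand U ::= z b U
step 8: stack=$ R U b z  input=z b b $  — match z
step 9: stack=$ R U b  input=b b $  — match b
step 10: stack=$ R U  input=b $  — expand U ::= λ
step 11: stack=$ R  input=b $  — expand R ::= b U
step 12: stack=$ U b  input=b $  — match b
step 13: stack=$ U  input=$  — expand U ::= λ
Accept reached after 13 steps.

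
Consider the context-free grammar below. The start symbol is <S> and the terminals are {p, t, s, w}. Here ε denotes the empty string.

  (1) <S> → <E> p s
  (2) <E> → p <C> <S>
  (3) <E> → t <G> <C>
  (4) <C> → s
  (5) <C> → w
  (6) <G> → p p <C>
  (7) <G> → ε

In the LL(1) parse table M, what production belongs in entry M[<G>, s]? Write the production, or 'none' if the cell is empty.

<G> → ε

FIRST(<E>) = {p, t}
FIRST(<C>) = {s, w}
FIRST(<G>) = {ε, p}
FIRST(<S>) = {p, t}  (via <E> p s)
FOLLOW(<S>) includes $ since <S> is the start symbol.
FOLLOW(<G>): in <E>→t <G> <C>, <G> is followed by <C> with FIRST {s, w}. Thus FOLLOW(<G>) = {s, w}.
For <G> → p p <C>: FIRST(p p <C>) = {p}, so it goes in M[<G>, t] for t ∈ {p}.
For <G> → ε: FIRST(ε) = {ε}, so it goes in M[<G>, t] for t ∈ {}; since ε ∈ FIRST, also for every t ∈ FOLLOW(<G>) = {s, w}.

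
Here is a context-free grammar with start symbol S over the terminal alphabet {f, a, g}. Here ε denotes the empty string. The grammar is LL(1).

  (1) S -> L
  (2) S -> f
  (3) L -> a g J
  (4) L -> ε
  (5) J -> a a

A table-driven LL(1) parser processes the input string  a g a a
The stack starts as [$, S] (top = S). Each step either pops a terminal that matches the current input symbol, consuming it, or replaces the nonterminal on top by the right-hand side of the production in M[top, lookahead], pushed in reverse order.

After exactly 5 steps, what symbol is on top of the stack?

     Stack    Input      Action
  1  $ S      a g a a $  expand S -> L
  2  $ L      a g a a $  expand L -> a g J
  3  $ J g a  a g a a $  match a
  4  $ J g    g a a $    match g
  5  $ J      a a $      expand J -> a a
Stack after step 5: $ a a (top = a).

a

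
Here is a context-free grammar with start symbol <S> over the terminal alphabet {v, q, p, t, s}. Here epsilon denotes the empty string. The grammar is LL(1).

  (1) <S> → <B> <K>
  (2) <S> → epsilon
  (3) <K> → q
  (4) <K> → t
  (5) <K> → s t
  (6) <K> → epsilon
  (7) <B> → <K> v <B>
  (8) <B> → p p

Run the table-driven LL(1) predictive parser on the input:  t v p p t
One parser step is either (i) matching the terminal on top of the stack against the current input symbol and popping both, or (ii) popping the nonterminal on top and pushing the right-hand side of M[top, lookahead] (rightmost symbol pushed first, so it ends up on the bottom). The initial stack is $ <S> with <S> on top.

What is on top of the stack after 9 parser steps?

step 1: stack=$ <S>  input=t v p p t $  — expand <S> → <B> <K>
step 2: stack=$ <K> <B>  input=t v p p t $  — expand <B> → <K> v <B>
step 3: stack=$ <K> <B> v <K>  input=t v p p t $  — expand <K> → t
step 4: stack=$ <K> <B> v t  input=t v p p t $  — match t
step 5: stack=$ <K> <B> v  input=v p p t $  — match v
step 6: stack=$ <K> <B>  input=p p t $  — expand <B> → p p
step 7: stack=$ <K> p p  input=p p t $  — match p
step 8: stack=$ <K> p  input=p t $  — match p
step 9: stack=$ <K>  input=t $  — expand <K> → t
Stack after step 9: $ t (top = t).

t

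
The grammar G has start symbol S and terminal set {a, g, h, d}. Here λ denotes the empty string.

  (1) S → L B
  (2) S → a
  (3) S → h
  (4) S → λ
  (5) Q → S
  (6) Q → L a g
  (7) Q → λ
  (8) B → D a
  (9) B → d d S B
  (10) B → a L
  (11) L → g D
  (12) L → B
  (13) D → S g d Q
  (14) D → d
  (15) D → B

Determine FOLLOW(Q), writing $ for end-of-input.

{$, a, d, g, h}

FIRST(S): from S→L B we get {a, d, g, h}; from S→a we get {a}; from S→h we get {h}; from S→λ we get {λ}. So FIRST(S) = {λ, a, d, g, h}.
FIRST(Q): from Q→S we get {λ, a, d, g, h}; from Q→L a g we get {a, d, g, h}; from Q→λ we get {λ}. So FIRST(Q) = {λ, a, d, g, h}.
FIRST(B): from B→D a we get {a, d, g, h}; from B→d d S B we get {d}; from B→a L we get {a}. So FIRST(B) = {a, d, g, h}.
FIRST(L): from L→g D we get {g}; from L→B we get {a, d, g, h}. So FIRST(L) = {a, d, g, h}.
FIRST(D): from D→S g d Q we get {a, d, g, h}; from D→d we get {d}; from D→B we get {a, d, g, h}. So FIRST(D) = {a, d, g, h}.
FOLLOW(S) includes $ since S is the start symbol.
FOLLOW(S): in Q→S, the suffix after S is empty, so FOLLOW(S) ⊇ FOLLOW(Q) = {$, a, d, g, h}; in B→d d S B, S is followed by B with FIRST {a, d, g, h}; in D→S g d Q, S is followed by g d Q with FIRST {g}. Thus FOLLOW(S) = {$, a, d, g, h}.
FOLLOW(Q): in D→S g d Q, the suffix after Q is empty, so FOLLOW(Q) ⊇ FOLLOW(D) = {$, a, d, g, h}. Thus FOLLOW(Q) = {$, a, d, g, h}.
FOLLOW(B): in S→L B, the suffix after B is empty, so FOLLOW(B) ⊇ FOLLOW(S) = {$, a, d, g, h}; in B→d d S B, the suffix after B is empty (adds nothing new); in L→B, the suffix after B is empty, so FOLLOW(B) ⊇ FOLLOW(L) = {$, a, d, g, h}; in D→B, the suffix after B is empty, so FOLLOW(B) ⊇ FOLLOW(D) = {$, a, d, g, h}. Thus FOLLOW(B) = {$, a, d, g, h}.
FOLLOW(L): in S→L B, L is followed by B with FIRST {a, d, g, h}; in Q→L a g, L is followed by a g with FIRST {a}; in B→a L, the suffix after L is empty, so FOLLOW(L) ⊇ FOLLOW(B) = {$, a, d, g, h}. Thus FOLLOW(L) = {$, a, d, g, h}.
FOLLOW(D): in B→D a, D is followed by a with FIRST {a}; in L→g D, the suffix after D is empty, so FOLLOW(D) ⊇ FOLLOW(L) = {$, a, d, g, h}. Thus FOLLOW(D) = {$, a, d, g, h}.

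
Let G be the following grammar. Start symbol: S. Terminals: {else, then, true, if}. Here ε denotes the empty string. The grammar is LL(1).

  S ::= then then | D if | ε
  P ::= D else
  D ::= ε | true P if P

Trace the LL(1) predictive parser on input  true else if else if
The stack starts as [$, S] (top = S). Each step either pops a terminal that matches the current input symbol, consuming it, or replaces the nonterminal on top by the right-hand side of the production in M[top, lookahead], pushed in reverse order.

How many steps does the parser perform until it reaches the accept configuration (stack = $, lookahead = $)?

      Stack             Input                   Action
   1  $ S               true else if else if $  expand S ::= D if
   2  $ if D            true else if else if $  expand D ::= true P if P
   3  $ if P if P true  true else if else if $  match true
   4  $ if P if P       else if else if $       expand P ::= D else
   5  $ if P if else D  else if else if $       expand D ::= ε
   6  $ if P if else    else if else if $       match else
   7  $ if P if         if else if $            match if
   8  $ if P            else if $               expand P ::= D else
   9  $ if else D       else if $               expand D ::= ε
  10  $ if else         else if $               match else
  11  $ if              if $                    match if
Accept reached after 11 steps.

11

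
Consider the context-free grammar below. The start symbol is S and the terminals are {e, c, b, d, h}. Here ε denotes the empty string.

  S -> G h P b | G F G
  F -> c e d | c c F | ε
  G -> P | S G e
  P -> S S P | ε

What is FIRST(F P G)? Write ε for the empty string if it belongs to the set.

{ε, c, e, h}

FIRST(F) = {ε, c}
FIRST(S) = {ε, c, e, h}  (via G h P b, G F G)
FIRST(P) = {ε, c, e, h}  (via S S P)
FIRST(G) = {ε, c, e, h}  (via P, S G e)
FIRST(F P G): take FIRST of each symbol in turn, carrying on past any symbol whose FIRST contains ε; result {ε, c, e, h}.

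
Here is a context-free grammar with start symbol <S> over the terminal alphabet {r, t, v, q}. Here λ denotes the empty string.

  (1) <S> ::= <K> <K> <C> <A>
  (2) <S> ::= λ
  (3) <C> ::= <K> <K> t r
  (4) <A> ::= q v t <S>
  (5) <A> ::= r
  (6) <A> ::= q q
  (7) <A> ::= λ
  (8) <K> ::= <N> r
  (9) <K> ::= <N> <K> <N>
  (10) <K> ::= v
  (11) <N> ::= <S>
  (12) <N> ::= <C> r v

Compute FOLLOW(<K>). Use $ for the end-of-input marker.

{r, t, v}

FIRST(<A>): from <A>::=q v t <S> we get {q}; from <A>::=r we get {r}; from <A>::=q q we get {q}; from <A>::=λ we get {λ}. So FIRST(<A>) = {λ, q, r}.
FIRST(<S>): from <S>::=<K> <K> <C> <A> we get {r, v}; from <S>::=λ we get {λ}. So FIRST(<S>) = {λ, r, v}.
FIRST(<C>): from <C>::=<K> <K> t r we get {r, v}. So FIRST(<C>) = {r, v}.
FIRST(<N>): from <N>::=<S> we get {λ, r, v}; from <N>::=<C> r v we get {r, v}. So FIRST(<N>) = {λ, r, v}.
FIRST(<K>): from <K>::=<N> r we get {r, v}; from <K>::=<N> <K> <N> we get {r, v}; from <K>::=v we get {v}. So FIRST(<K>) = {r, v}.
FOLLOW(<S>) includes $ since <S> is the start symbol.
FOLLOW(<K>): in <S>::=<K> <K> <C> <A> (occurrence 1), <K> is followed by <K> <C> <A> with FIRST {r, v}; in <S>::=<K> <K> <C> <A> (occurrence 2), <K> is followed by <C> <A> with FIRST {r, v}; in <C>::=<K> <K> t r (occurrence 1), <K> is followed by <K> t r with FIRST {r, v}; in <C>::=<K> <K> t r (occurrence 2), <K> is followed by t r with FIRST {t}; in <K>::=<N> <K> <N>, <K> is followed by <N> with FIRST {λ, r, v}; in <K>::=<N> <K> <N>, the suffix after <K> is nullable (adds nothing new). Thus FOLLOW(<K>) = {r, t, v}.
FOLLOW(<N>): in <K>::=<N> r, <N> is followed by r with FIRST {r}; in <K>::=<N> <K> <N> (occurrence 1), <N> is followed by <K> <N> with FIRST {r, v}; in <K>::=<N> <K> <N> (occurrence 2), the suffix after <N> is empty, so FOLLOW(<N>) ⊇ FOLLOW(<K>) = {r, t, v}. Thus FOLLOW(<N>) = {r, t, v}.
FOLLOW(<S>): in <A>::=q v t <S>, the suffix after <S> is empty, so FOLLOW(<S>) ⊇ FOLLOW(<A>) = {$, r, t, v}; in <N>::=<S>, the suffix after <S> is empty, so FOLLOW(<S>) ⊇ FOLLOW(<N>) = {r, t, v}. Thus FOLLOW(<S>) = {$, r, t, v}.
FOLLOW(<C>): in <S>::=<K> <K> <C> <A>, <C> is followed by <A> with FIRST {λ, q, r}; in <S>::=<K> <K> <C> <A>, the suffix after <C> is nullable, so FOLLOW(<C>) ⊇ FOLLOW(<S>) = {$, r, t, v}; in <N>::=<C> r v, <C> is followed by r v with FIRST {r}. Thus FOLLOW(<C>) = {$, q, r, t, v}.
FOLLOW(<A>): in <S>::=<K> <K> <C> <A>, the suffix after <A> is empty, so FOLLOW(<A>) ⊇ FOLLOW(<S>) = {$, r, t, v}. Thus FOLLOW(<A>) = {$, r, t, v}.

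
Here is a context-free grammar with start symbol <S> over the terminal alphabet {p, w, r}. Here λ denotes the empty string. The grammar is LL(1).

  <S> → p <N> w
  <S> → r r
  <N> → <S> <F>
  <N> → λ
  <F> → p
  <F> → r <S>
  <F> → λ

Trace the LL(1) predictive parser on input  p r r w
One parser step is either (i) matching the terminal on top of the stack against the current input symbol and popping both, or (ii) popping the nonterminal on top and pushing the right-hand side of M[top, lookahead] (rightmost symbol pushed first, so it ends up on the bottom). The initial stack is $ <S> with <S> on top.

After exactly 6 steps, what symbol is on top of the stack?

step 1: stack=$ <S>  input=p r r w $  — expand <S> → p <N> w
step 2: stack=$ w <N> p  input=p r r w $  — match p
step 3: stack=$ w <N>  input=r r w $  — expand <N> → <S> <F>
step 4: stack=$ w <F> <S>  input=r r w $  — expand <S> → r r
step 5: stack=$ w <F> r r  input=r r w $  — match r
step 6: stack=$ w <F> r  input=r w $  — match r
Stack after step 6: $ w <F> (top = <F>).

<F>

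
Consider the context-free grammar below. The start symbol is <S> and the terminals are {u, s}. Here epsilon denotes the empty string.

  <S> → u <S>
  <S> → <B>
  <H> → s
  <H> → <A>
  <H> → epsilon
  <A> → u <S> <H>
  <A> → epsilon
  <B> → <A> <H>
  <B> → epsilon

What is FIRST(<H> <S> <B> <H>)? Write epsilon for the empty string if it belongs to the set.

{epsilon, s, u}

FIRST(<A>) = {epsilon, u}
FIRST(<H>) = {epsilon, s, u}  (via <A>)
FIRST(<B>) = {epsilon, s, u}  (via <A> <H>)
FIRST(<S>) = {epsilon, s, u}  (via <B>)
FIRST(<H> <S> <B> <H>): take FIRST of each symbol in turn, carrying on past any symbol whose FIRST contains epsilon; result {epsilon, s, u}.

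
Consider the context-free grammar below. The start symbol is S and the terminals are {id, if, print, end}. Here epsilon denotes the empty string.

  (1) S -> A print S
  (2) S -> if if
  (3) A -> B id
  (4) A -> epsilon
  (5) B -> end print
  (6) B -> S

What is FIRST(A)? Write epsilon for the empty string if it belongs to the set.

{epsilon, end, if, print}

FIRST(S) = {end, if, print}  (via A print S)
FIRST(B) = {end, if, print}  (via S)
FIRST(A) = {epsilon, end, if, print}  (via B id)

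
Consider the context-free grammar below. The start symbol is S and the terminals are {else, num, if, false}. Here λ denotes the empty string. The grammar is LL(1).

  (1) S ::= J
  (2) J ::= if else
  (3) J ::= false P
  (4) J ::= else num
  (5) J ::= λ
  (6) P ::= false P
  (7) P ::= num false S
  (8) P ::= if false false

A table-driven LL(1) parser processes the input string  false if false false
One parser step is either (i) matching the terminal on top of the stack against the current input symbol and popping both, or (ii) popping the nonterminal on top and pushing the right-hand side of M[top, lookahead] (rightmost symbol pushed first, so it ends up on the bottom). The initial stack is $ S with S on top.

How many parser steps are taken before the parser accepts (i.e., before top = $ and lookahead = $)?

step 1: stack=$ S  input=false if false false $  — expand S ::= J
step 2: stack=$ J  input=false if false false $  — expand J ::= false P
step 3: stack=$ P false  input=false if false false $  — match false
step 4: stack=$ P  input=if false false $  — expand P ::= if false false
step 5: stack=$ false false if  input=if false false $  — match if
step 6: stack=$ false false  input=false false $  — match false
step 7: stack=$ false  input=false $  — match false
Accept reached after 7 steps.

7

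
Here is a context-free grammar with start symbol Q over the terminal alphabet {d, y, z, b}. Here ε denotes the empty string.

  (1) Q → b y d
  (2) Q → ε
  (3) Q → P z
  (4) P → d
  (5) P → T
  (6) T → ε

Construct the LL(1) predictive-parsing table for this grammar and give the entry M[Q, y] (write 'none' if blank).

FIRST(T): from T→ε we get {ε}. So FIRST(T) = {ε}.
FIRST(P): from P→d we get {d}; from P→T we get {ε}. So FIRST(P) = {ε, d}.
FIRST(Q): from Q→b y d we get {b}; from Q→ε we get {ε}; from Q→P z we get {d, z}. So FIRST(Q) = {ε, b, d, z}.
FOLLOW(Q) includes $ since Q is the start symbol.
FOLLOW(Q): Q appears on no right-hand side. Thus FOLLOW(Q) = {$}.
For Q → b y d: FIRST(b y d) = {b}, so it goes in M[Q, t] for t ∈ {b}.
For Q → ε: FIRST(ε) = {ε}, so it goes in M[Q, t] for t ∈ {}; since ε ∈ FIRST, also for every t ∈ FOLLOW(Q) = {$}.
For Q → P z: FIRST(P z) = {d, z}, so it goes in M[Q, t] for t ∈ {d, z}.
None of these place a production in M[Q, y].

none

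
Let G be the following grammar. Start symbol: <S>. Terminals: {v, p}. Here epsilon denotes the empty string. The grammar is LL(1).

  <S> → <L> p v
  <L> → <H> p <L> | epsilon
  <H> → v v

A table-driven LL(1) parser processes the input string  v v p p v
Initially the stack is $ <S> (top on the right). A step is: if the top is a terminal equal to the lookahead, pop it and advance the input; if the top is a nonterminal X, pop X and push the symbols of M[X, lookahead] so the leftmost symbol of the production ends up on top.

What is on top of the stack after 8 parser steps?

v

step 1: stack=$ <S>  input=v v p p v $  — expand <S> → <L> p v
step 2: stack=$ v p <L>  input=v v p p v $  — expand <L> → <H> p <L>
step 3: stack=$ v p <L> p <H>  input=v v p p v $  — expand <H> → v v
step 4: stack=$ v p <L> p v v  input=v v p p v $  — match v
step 5: stack=$ v p <L> p v  input=v p p v $  — match v
step 6: stack=$ v p <L> p  input=p p v $  — match p
step 7: stack=$ v p <L>  input=p v $  — expand <L> → epsilon
step 8: stack=$ v p  input=p v $  — match p
Stack after step 8: $ v (top = v).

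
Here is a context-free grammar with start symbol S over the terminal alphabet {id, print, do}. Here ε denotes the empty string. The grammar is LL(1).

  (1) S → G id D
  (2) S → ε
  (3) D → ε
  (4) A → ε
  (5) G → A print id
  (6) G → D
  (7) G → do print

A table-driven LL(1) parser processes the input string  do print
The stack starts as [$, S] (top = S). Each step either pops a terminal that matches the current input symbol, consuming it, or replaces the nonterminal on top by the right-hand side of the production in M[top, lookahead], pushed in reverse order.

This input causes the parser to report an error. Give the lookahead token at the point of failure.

$

     Stack            Input       Action
  1  $ S              do print $  expand S → G id D
  2  $ D id G         do print $  expand G → do print
  3  $ D id print do  do print $  match do
  4  $ D id print     print $     match print
  5  $ D id           $           error: top is terminal id but lookahead is $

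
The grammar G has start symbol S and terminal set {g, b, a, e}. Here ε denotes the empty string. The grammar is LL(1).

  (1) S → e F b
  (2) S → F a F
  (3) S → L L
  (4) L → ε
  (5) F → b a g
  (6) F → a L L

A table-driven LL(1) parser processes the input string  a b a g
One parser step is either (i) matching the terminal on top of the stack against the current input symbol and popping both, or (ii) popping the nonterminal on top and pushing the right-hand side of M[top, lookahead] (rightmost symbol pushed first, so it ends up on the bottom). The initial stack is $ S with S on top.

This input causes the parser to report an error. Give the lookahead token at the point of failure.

step 1: stack=$ S  input=a b a g $  — expand S → F a F
step 2: stack=$ F a F  input=a b a g $  — expand F → a L L
step 3: stack=$ F a L L a  input=a b a g $  — match a
step 4: stack=$ F a L L  input=b a g $  — expand L → ε
step 5: stack=$ F a L  input=b a g $  — expand L → ε
step 6: stack=$ F a  input=b a g $  — error: top is terminal a but lookahead is b

b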